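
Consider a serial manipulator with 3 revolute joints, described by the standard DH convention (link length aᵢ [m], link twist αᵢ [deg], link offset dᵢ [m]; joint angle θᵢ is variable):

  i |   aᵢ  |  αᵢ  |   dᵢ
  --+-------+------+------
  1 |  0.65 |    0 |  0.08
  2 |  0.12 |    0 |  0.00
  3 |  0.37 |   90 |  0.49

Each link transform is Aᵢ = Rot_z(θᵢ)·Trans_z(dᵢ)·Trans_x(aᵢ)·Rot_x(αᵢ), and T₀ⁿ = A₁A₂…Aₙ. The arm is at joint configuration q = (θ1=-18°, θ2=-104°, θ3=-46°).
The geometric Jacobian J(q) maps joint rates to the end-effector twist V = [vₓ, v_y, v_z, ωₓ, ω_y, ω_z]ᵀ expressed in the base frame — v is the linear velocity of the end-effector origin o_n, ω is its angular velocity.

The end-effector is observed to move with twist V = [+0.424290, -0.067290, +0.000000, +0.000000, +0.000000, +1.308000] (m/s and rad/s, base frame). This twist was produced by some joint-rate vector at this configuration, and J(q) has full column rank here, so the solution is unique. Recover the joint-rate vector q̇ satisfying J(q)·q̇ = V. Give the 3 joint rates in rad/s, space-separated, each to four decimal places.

o_n = [0.1927, -0.3796, 0.5700]
J₁: ẑ×o_n = [0.3796, 0.1927, -0.0000], ω = ẑ
J2: z=[0.0000, 0.0000, 1.0000] o=[0.6182, -0.2009, 0.0800] → [0.1787, -0.4255, 0.0000, 0.0000, 0.0000, 1.0000]
J3: z=[0.0000, 0.0000, 1.0000] o=[0.5546, -0.3026, 0.0800] → [0.0769, -0.3619, 0.0000, 0.0000, 0.0000, 1.0000]
q̇ = J⁺·V = [0.8180, 0.7480, -0.2580]

0.8180 0.7480 -0.2580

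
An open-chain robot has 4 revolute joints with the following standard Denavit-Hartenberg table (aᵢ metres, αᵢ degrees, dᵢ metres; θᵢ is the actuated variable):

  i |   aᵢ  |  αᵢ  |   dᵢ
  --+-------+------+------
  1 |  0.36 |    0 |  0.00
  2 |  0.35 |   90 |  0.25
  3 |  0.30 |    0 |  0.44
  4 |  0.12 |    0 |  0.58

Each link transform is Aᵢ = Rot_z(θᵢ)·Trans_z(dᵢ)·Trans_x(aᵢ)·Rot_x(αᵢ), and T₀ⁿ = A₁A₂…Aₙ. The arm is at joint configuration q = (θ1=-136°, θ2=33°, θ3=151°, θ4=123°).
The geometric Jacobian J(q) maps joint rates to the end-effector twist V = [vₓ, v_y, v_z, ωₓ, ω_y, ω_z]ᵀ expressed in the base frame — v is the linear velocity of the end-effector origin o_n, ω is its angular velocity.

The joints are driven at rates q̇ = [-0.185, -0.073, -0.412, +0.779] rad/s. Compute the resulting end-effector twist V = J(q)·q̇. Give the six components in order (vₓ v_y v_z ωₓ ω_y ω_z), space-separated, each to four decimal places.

-0.0346 0.2087 0.1112 -0.3576 0.0826 -0.2580

o_n = [-1.2744, -0.1142, 0.2757]
J₁: ẑ×o_n = [0.1142, -1.2744, 0.0000], ω = ẑ
J2: z=[0.0000, 0.0000, 1.0000] o=[-0.2590, -0.2501, 0.0000] → [-0.1359, -1.0154, 0.0000, 0.0000, 0.0000, 1.0000]
J3: z=[-0.9744, 0.2250, 0.0000] o=[-0.3377, -0.5911, 0.2500] → [0.0058, 0.0251, -0.2540, -0.9744, 0.2250, 0.0000]
J4: z=[-0.9744, 0.2250, 0.0000] o=[-0.7074, -0.2365, 0.3954] → [-0.0269, -0.1166, 0.0084, -0.9744, 0.2250, 0.0000]
V = J·q̇ = [-0.0346, 0.2087, 0.1112, -0.3576, 0.0826, -0.2580]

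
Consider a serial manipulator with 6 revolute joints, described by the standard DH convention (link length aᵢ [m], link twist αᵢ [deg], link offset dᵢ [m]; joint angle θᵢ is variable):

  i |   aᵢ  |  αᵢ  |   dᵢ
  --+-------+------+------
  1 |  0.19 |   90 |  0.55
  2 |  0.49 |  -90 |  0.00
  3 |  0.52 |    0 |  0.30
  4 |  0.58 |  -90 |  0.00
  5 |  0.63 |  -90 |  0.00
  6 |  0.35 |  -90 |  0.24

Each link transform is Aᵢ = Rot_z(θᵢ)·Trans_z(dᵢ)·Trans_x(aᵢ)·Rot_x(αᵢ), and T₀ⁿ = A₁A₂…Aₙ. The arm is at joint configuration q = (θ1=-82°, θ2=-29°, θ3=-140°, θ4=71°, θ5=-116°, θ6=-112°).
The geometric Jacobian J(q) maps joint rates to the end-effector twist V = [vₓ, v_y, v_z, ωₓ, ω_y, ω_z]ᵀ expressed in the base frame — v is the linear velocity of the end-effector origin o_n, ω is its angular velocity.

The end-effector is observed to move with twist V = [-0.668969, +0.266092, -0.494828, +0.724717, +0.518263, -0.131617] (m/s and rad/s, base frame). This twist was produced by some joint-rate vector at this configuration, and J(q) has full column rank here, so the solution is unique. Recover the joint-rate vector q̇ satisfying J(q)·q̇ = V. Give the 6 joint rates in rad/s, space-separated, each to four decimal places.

o_n = [-0.5920, -1.2241, 1.0050]
J₁: ẑ×o_n = [1.2241, -0.5920, 0.0000], ω = ẑ
J2: z=[-0.9903, -0.1392, 0.0000] o=[0.0264, -0.1882, 0.5500] → [-0.0633, 0.4506, 0.9398, -0.9903, -0.1392, 0.0000]
J3: z=[0.0675, -0.4801, 0.8746] o=[0.0861, -0.6125, 0.3124] → [0.2024, -0.6398, -0.3668, 0.0675, -0.4801, 0.8746]
J4: z=[0.0675, -0.4801, 0.8746] o=[-0.2732, -0.4581, 0.7679] → [0.5562, -0.2949, -0.2048, 0.0675, -0.4801, 0.8746]
J5: z=[0.4685, -0.7587, -0.4526] o=[-0.7841, -0.7135, 0.6672] → [-0.4875, -0.2452, -0.0936, 0.4685, -0.7587, -0.4526]
J6: z=[-0.7621, -0.6062, 0.2273] o=[-0.5026, -0.8637, 1.2104] → [0.2064, -0.1769, 0.2205, -0.7621, -0.6062, 0.2273]
q̇ = J⁺·V = [-0.7260, -0.0790, 0.4850, 0.2720, -0.3510, -0.9970]

-0.7260 -0.0790 0.4850 0.2720 -0.3510 -0.9970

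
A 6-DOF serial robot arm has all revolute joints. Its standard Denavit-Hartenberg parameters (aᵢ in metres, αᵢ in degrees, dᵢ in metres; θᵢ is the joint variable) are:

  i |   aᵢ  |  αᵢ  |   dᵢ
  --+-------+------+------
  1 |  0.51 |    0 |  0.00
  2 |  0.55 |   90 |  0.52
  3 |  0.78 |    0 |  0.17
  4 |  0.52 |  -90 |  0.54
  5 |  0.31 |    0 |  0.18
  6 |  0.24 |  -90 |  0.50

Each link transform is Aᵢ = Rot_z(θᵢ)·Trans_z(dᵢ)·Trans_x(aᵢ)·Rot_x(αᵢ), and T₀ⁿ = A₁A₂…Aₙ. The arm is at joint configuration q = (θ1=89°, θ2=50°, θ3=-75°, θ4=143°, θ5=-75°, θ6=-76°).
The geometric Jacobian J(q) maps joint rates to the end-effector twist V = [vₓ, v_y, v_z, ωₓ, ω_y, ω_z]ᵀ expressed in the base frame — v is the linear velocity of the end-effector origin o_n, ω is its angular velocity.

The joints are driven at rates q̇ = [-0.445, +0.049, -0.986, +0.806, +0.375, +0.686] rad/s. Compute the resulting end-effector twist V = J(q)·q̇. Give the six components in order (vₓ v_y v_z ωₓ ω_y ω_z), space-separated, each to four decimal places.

1.1695 -0.4277 0.1067 0.6243 -0.7812 0.0015

o_n = [0.5455, 1.5351, 0.3832]
J₁: ẑ×o_n = [-1.5351, 0.5455, 0.0000], ω = ẑ
J2: z=[0.0000, 0.0000, 1.0000] o=[0.0089, 0.5099, 0.0000] → [-1.0252, 0.5366, 0.0000, 0.0000, 0.0000, 1.0000]
J3: z=[0.6561, 0.7547, 0.0000] o=[-0.4062, 0.8708, 0.5200] → [-0.1032, 0.0897, -0.2824, 0.6561, 0.7547, 0.0000]
J4: z=[0.6561, 0.7547, 0.0000] o=[-0.4470, 1.1315, -0.2334] → [0.4654, -0.4045, -0.4843, 0.6561, 0.7547, 0.0000]
J5: z=[0.6998, -0.6083, 0.3746] o=[-0.2398, 1.6668, 0.2487] → [-0.0325, 0.2001, 0.3855, 0.6998, -0.6083, 0.3746]
J6: z=[0.6998, -0.6083, 0.3746] o=[0.0600, 1.8031, 0.3905] → [0.1048, 0.1870, 0.1079, 0.6998, -0.6083, 0.3746]
V = J·q̇ = [1.1695, -0.4277, 0.1067, 0.6243, -0.7812, 0.0015]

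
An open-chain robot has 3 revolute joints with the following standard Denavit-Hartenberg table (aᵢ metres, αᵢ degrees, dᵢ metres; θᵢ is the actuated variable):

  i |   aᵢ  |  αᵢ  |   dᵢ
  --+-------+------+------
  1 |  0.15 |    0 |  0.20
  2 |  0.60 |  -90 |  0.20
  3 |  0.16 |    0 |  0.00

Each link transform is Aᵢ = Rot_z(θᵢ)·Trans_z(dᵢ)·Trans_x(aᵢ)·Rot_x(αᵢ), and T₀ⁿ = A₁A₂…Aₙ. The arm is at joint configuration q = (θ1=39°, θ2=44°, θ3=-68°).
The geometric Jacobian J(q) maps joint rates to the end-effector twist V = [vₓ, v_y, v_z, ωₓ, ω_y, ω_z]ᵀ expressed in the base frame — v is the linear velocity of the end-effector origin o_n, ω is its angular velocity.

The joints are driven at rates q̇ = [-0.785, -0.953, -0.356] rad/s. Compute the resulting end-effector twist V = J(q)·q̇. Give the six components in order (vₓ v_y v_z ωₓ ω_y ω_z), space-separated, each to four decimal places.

o_n = [0.1970, 0.7494, 0.5483]
J₁: ẑ×o_n = [-0.7494, 0.1970, 0.0000], ω = ẑ
J2: z=[0.0000, 0.0000, 1.0000] o=[0.1166, 0.0944, 0.2000] → [-0.6550, 0.0804, 0.0000, 0.0000, 0.0000, 1.0000]
J3: z=[-0.9925, 0.1219, 0.0000] o=[0.1897, 0.6899, 0.4000] → [0.0181, 0.1472, -0.0599, -0.9925, 0.1219, 0.0000]
V = J·q̇ = [1.2061, -0.2837, 0.0213, 0.3533, -0.0434, -1.7380]

1.2061 -0.2837 0.0213 0.3533 -0.0434 -1.7380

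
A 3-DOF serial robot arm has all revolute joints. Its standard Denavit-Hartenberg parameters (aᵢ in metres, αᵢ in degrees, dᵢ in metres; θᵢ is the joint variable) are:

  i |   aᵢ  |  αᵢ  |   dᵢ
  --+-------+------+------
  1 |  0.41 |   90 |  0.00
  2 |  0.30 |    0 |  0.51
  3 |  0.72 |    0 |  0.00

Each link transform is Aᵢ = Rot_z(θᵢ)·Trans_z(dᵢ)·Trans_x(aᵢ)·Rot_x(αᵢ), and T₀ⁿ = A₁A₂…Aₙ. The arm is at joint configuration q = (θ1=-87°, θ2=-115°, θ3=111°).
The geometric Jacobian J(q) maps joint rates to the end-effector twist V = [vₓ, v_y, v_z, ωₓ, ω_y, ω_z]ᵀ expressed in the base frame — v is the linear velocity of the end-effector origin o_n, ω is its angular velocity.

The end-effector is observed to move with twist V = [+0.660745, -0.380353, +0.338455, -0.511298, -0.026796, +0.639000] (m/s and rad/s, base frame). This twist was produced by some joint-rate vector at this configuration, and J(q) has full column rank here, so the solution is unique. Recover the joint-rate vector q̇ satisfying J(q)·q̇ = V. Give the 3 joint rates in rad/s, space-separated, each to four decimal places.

0.6390 0.2310 0.2810

o_n = [-0.4569, -1.0268, -0.3221]
J₁: ẑ×o_n = [1.0268, -0.4569, 0.0000], ω = ẑ
J2: z=[-0.9986, -0.0523, 0.0000] o=[0.0215, -0.4094, 0.0000] → [0.0169, -0.3217, 0.5915, -0.9986, -0.0523, 0.0000]
J3: z=[-0.9986, -0.0523, 0.0000] o=[-0.4945, -0.3095, -0.2719] → [0.0026, -0.0502, 0.7182, -0.9986, -0.0523, 0.0000]
q̇ = J⁺·V = [0.6390, 0.2310, 0.2810]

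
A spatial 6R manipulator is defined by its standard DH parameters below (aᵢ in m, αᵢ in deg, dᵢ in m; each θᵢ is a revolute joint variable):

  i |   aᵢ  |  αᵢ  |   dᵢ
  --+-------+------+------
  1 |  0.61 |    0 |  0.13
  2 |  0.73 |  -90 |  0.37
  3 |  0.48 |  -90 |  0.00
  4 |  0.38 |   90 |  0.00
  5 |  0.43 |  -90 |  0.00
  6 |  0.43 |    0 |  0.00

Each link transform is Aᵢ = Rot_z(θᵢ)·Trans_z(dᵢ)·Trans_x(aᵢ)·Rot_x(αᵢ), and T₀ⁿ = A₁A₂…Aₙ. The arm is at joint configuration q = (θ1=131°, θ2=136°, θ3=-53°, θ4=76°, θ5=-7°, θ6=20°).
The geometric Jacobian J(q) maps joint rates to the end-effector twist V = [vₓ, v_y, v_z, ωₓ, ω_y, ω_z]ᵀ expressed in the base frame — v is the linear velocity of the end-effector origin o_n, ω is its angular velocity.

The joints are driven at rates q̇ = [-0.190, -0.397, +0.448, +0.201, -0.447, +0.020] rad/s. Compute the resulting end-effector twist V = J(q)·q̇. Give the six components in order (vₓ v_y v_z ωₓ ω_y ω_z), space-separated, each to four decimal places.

-0.4525 1.0149 -0.1203 0.3414 0.0665 -1.0658

o_n = [-1.6599, -0.5027, 1.0639]
J₁: ẑ×o_n = [0.5027, -1.6599, 0.0000], ω = ẑ
J2: z=[0.0000, 0.0000, 1.0000] o=[-0.4002, 0.4604, 0.1300] → [0.9631, -1.2597, 0.0000, 0.0000, 0.0000, 1.0000]
J3: z=[0.9986, -0.0523, 0.0000] o=[-0.4384, -0.2686, 0.5000] → [-0.0295, -0.5631, -0.2977, 0.9986, -0.0523, 0.0000]
J4: z=[-0.0418, -0.7975, -0.6018] o=[-0.4535, -0.5571, 0.8833] → [-0.1113, 0.7336, -0.9644, -0.0418, -0.7975, -0.6018]
J5: z=[0.2110, -0.5958, 0.7749] o=[-0.8246, -0.5931, 0.9568] → [-0.1339, -0.6699, -0.4786, 0.2110, -0.5958, 0.7749]
J6: z=[-0.1605, -0.8031, -0.5738] o=[-1.2392, -0.5916, 1.0708] → [0.0565, 0.2403, -0.3521, -0.1605, -0.8031, -0.5738]
V = J·q̇ = [-0.4525, 1.0149, -0.1203, 0.3414, 0.0665, -1.0658]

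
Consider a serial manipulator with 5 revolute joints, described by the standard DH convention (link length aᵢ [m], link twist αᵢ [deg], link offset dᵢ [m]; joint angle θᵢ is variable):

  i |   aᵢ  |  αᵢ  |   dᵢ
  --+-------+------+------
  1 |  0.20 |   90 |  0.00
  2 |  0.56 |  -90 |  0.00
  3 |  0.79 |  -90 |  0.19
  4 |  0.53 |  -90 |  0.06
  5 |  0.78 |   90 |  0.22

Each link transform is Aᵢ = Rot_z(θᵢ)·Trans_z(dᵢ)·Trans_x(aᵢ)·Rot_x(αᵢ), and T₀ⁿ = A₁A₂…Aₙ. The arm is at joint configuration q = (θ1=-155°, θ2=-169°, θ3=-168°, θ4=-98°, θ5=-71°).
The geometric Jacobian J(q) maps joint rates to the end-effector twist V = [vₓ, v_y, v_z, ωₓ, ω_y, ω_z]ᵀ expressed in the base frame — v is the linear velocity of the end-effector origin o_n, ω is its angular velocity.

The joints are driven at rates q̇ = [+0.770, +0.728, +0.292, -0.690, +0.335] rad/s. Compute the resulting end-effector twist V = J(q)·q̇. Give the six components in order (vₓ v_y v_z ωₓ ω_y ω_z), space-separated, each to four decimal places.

-0.4315 -0.6582 -0.2266 -0.5265 -0.1108 0.5269

o_n = [-0.8987, 0.6478, -0.9494]
J₁: ẑ×o_n = [-0.6478, -0.8987, 0.0000], ω = ẑ
J2: z=[-0.4226, 0.9063, 0.0000] o=[-0.1813, -0.0845, 0.0000] → [-0.8604, -0.4012, 0.3407, -0.4226, 0.9063, 0.0000]
J3: z=[-0.1729, -0.0806, -0.9816] o=[0.3169, 0.1478, -0.1069] → [0.5588, 1.0476, -0.1845, -0.1729, -0.0806, -0.9816]
J4: z=[-0.2284, 0.9728, -0.0397] o=[-0.4728, -0.0392, -0.1459] → [-0.7543, -0.1666, 0.2574, -0.2284, 0.9728, -0.0397]
J5: z=[-0.9728, -0.2265, 0.0482] o=[-0.5066, -0.0072, -0.6773] → [0.0300, -0.2836, -0.7260, -0.9728, -0.2265, 0.0482]
V = J·q̇ = [-0.4315, -0.6582, -0.2266, -0.5265, -0.1108, 0.5269]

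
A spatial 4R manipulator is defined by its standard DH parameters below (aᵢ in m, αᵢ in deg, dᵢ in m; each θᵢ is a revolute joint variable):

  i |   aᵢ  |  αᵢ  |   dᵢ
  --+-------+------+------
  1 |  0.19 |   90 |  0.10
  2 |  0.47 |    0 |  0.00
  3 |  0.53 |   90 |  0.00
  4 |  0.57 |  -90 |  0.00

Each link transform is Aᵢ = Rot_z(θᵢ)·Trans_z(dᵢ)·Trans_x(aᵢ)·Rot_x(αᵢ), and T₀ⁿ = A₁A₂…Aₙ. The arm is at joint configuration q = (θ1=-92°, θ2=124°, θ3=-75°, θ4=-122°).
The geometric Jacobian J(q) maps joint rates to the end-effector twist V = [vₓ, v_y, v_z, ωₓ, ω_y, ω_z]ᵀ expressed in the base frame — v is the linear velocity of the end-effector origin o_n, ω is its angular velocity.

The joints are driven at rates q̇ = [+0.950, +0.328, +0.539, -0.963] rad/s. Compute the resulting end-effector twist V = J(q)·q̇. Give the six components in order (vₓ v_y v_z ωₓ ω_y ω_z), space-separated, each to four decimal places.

o_n = [0.4804, -0.0935, 0.6617]
J₁: ẑ×o_n = [0.0935, 0.4804, -0.0000], ω = ẑ
J2: z=[-0.9994, 0.0349, 0.0000] o=[-0.0066, -0.1899, 0.1000] → [0.0196, 0.5613, -0.1133, -0.9994, 0.0349, 0.0000]
J3: z=[-0.9994, 0.0349, 0.0000] o=[0.0025, 0.0728, 0.4896] → [0.0060, 0.1719, 0.1495, -0.9994, 0.0349, 0.0000]
J4: z=[-0.0263, -0.7542, -0.6561] o=[-0.0096, -0.2747, 0.8896] → [0.2908, -0.3275, 0.3648, -0.0263, -0.7542, -0.6561]
V = J·q̇ = [-0.1815, 1.0485, -0.3079, -0.8411, 0.7566, 1.5818]

-0.1815 1.0485 -0.3079 -0.8411 0.7566 1.5818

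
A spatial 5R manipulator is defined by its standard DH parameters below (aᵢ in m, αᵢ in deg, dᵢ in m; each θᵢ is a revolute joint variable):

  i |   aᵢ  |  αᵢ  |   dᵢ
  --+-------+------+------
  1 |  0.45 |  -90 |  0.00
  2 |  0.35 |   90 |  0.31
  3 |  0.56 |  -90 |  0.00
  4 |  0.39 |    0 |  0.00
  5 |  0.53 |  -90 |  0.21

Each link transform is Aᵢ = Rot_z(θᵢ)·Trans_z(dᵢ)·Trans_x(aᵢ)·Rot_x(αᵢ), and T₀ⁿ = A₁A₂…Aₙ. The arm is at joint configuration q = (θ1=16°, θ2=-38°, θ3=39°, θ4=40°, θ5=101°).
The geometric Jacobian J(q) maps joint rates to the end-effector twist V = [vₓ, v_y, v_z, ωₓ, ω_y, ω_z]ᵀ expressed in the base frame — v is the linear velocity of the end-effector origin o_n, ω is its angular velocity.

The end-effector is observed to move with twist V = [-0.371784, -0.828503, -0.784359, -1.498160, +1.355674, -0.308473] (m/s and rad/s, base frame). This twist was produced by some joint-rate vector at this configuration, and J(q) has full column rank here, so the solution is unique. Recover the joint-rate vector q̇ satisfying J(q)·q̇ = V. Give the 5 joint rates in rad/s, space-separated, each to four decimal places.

o_n = [0.9984, 1.0711, -0.1125]
J₁: ẑ×o_n = [-1.0711, 0.9984, 0.0000], ω = ẑ
J2: z=[-0.2756, 0.9613, 0.0000] o=[0.4326, 0.1240, 0.0000] → [-0.1081, -0.0310, -0.8050, -0.2756, 0.9613, 0.0000]
J3: z=[-0.5918, -0.1697, 0.7880] o=[0.6122, 0.4980, 0.2155] → [-0.3959, 0.1103, -0.2736, -0.5918, -0.1697, 0.7880]
J4: z=[-0.6909, 0.6103, -0.3874] o=[0.8448, 0.9313, 0.4834] → [-0.3095, -0.4712, -0.1904, -0.6909, 0.6103, -0.3874]
J5: z=[-0.6909, 0.6103, -0.3874] o=[1.1172, 1.2050, 0.4288] → [-0.3822, -0.3280, 0.1650, -0.6909, 0.6103, -0.3874]
q̇ = J⁺·V = [-0.4080, 0.7540, 0.7350, 0.5080, 0.7300]

-0.4080 0.7540 0.7350 0.5080 0.7300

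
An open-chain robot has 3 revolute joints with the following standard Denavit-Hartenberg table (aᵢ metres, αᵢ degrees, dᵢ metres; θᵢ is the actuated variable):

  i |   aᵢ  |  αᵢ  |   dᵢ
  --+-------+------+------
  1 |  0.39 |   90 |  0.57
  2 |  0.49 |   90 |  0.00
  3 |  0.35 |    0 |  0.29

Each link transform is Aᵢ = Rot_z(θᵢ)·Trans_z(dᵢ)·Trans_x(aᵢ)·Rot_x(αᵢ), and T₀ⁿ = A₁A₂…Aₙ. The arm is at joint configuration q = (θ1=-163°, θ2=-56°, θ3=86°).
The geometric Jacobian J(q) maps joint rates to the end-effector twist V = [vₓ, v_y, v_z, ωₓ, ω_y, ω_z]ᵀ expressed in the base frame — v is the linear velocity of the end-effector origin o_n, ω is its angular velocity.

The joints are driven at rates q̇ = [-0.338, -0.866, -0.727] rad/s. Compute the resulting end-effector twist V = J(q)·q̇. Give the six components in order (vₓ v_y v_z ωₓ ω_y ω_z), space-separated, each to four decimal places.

0.4266 0.2664 -0.2513 -0.3232 -1.0044 0.0685

o_n = [-0.5202, 0.2061, -0.0186]
J₁: ẑ×o_n = [-0.2061, -0.5202, 0.0000], ω = ẑ
J2: z=[-0.2924, 0.9563, 0.0000] o=[-0.3730, -0.1140, 0.5700] → [-0.5629, -0.1721, 0.0472, -0.2924, 0.9563, 0.0000]
J3: z=[0.7928, 0.2424, -0.5592] o=[-0.6350, -0.1941, 0.1638] → [0.1796, 0.0804, 0.2895, 0.7928, 0.2424, -0.5592]
V = J·q̇ = [0.4266, 0.2664, -0.2513, -0.3232, -1.0044, 0.0685]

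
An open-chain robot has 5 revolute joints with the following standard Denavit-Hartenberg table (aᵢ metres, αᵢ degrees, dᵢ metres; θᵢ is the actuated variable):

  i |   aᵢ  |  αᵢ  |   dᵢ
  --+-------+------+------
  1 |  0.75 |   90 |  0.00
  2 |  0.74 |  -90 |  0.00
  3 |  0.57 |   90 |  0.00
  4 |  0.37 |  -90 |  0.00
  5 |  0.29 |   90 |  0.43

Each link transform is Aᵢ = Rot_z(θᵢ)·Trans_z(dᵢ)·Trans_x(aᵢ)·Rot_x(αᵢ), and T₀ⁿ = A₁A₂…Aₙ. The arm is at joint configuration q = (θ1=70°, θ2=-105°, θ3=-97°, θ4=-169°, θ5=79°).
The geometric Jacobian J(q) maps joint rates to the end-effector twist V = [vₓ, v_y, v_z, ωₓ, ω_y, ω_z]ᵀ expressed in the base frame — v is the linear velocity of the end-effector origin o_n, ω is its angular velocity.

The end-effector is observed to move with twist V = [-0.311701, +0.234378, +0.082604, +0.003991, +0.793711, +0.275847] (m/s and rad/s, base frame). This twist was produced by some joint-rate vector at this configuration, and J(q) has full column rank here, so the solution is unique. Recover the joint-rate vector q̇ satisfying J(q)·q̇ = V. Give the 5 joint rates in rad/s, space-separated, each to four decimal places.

o_n = [0.2536, -0.0852, -0.8298]
J₁: ẑ×o_n = [0.0852, 0.2536, -0.0000], ω = ẑ
J2: z=[0.9397, -0.3420, 0.0000] o=[0.2565, 0.7048, 0.0000] → [0.2838, 0.7798, -0.7434, 0.9397, -0.3420, 0.0000]
J3: z=[0.3304, 0.9077, -0.2588] o=[0.1910, 0.5248, -0.7148] → [-0.2623, 0.0218, -0.2584, 0.3304, 0.9077, -0.2588]
J4: z=[-0.0267, 0.2831, 0.9587] o=[0.7288, 0.3482, -0.6477] → [0.3640, -0.4604, 0.1461, -0.0267, 0.2831, 0.9587]
J5: z=[-0.1443, -0.9501, 0.2765] o=[0.3628, 0.3966, -0.6722] → [0.2831, -0.0529, -0.0342, -0.1443, -0.9501, 0.2765]
q̇ = J⁺·V = [0.7540, -0.1490, 0.0710, -0.2520, -0.7890]

0.7540 -0.1490 0.0710 -0.2520 -0.7890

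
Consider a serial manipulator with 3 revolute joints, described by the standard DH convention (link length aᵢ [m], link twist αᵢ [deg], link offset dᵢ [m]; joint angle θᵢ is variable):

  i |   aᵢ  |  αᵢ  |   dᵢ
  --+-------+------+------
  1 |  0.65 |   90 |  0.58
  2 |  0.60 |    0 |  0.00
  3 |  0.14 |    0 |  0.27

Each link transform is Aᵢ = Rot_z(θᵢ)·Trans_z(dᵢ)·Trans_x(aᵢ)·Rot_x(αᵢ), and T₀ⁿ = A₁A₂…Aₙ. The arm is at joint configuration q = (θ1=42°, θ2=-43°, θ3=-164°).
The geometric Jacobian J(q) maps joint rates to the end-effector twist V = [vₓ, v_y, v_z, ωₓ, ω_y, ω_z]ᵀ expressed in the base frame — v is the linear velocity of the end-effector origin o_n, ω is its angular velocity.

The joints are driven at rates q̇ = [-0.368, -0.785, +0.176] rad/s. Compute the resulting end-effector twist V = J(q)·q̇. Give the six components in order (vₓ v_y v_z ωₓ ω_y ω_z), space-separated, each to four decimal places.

-0.0464 -0.5192 -0.2685 -0.4075 0.4526 -0.3680

o_n = [0.8971, 0.4444, 0.2344]
J₁: ẑ×o_n = [-0.4444, 0.8971, 0.0000], ω = ẑ
J2: z=[0.6691, -0.7431, 0.0000] o=[0.4830, 0.4349, 0.5800] → [0.2569, 0.2313, 0.3141, 0.6691, -0.7431, 0.0000]
J3: z=[0.6691, -0.7431, 0.0000] o=[0.8091, 0.7286, 0.1708] → [-0.0472, -0.0425, -0.1247, 0.6691, -0.7431, 0.0000]
V = J·q̇ = [-0.0464, -0.5192, -0.2685, -0.4075, 0.4526, -0.3680]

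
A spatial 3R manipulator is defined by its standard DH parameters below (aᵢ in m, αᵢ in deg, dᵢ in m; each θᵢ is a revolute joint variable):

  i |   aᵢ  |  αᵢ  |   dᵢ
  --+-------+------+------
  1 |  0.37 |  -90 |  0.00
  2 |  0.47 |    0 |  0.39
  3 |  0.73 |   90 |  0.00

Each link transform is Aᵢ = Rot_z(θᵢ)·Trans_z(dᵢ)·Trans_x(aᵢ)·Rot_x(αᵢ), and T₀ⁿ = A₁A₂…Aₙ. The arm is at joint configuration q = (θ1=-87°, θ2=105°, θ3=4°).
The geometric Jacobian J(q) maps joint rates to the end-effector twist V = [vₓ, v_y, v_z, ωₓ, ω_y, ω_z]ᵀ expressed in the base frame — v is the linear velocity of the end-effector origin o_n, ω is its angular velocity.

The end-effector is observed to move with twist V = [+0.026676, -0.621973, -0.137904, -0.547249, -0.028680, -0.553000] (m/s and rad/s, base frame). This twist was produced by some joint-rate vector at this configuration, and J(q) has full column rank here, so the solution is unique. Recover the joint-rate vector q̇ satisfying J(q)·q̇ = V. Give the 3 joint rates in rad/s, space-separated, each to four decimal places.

o_n = [0.3900, 0.0097, -1.1442]
J₁: ẑ×o_n = [-0.0097, 0.3900, 0.0000], ω = ẑ
J2: z=[0.9986, 0.0523, 0.0000] o=[0.0194, -0.3695, 0.0000] → [-0.0599, 1.1426, 0.3593, 0.9986, 0.0523, 0.0000]
J3: z=[0.9986, 0.0523, 0.0000] o=[0.4025, -0.2276, -0.4540] → [-0.0361, 0.6893, 0.2377, 0.9986, 0.0523, 0.0000]
q̇ = J⁺·V = [-0.5530, -0.0630, -0.4850]

-0.5530 -0.0630 -0.4850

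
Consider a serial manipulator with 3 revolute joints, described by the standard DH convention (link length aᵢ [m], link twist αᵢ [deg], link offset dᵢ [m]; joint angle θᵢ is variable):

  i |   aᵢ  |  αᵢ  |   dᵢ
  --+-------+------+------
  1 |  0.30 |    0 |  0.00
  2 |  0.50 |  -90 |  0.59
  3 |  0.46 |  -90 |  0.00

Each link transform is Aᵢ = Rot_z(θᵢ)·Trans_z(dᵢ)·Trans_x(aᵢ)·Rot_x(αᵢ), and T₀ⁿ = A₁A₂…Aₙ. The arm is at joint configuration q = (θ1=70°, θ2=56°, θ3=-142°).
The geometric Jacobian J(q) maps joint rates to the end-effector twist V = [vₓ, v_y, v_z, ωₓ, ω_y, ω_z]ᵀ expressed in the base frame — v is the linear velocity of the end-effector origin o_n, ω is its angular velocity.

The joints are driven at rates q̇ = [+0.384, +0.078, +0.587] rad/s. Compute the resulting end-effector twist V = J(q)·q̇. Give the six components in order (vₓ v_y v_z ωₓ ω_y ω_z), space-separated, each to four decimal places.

o_n = [0.0218, 0.3932, 0.8732]
J₁: ẑ×o_n = [-0.3932, 0.0218, 0.0000], ω = ẑ
J2: z=[0.0000, 0.0000, 1.0000] o=[0.1026, 0.2819, 0.0000] → [-0.1113, -0.0808, 0.0000, 0.0000, 0.0000, 1.0000]
J3: z=[-0.8090, -0.5878, 0.0000] o=[-0.1913, 0.6864, 0.5900] → [-0.1665, 0.2291, 0.3625, -0.8090, -0.5878, 0.0000]
V = J·q̇ = [-0.2574, 0.1365, 0.2128, -0.4749, -0.3450, 0.4620]

-0.2574 0.1365 0.2128 -0.4749 -0.3450 0.4620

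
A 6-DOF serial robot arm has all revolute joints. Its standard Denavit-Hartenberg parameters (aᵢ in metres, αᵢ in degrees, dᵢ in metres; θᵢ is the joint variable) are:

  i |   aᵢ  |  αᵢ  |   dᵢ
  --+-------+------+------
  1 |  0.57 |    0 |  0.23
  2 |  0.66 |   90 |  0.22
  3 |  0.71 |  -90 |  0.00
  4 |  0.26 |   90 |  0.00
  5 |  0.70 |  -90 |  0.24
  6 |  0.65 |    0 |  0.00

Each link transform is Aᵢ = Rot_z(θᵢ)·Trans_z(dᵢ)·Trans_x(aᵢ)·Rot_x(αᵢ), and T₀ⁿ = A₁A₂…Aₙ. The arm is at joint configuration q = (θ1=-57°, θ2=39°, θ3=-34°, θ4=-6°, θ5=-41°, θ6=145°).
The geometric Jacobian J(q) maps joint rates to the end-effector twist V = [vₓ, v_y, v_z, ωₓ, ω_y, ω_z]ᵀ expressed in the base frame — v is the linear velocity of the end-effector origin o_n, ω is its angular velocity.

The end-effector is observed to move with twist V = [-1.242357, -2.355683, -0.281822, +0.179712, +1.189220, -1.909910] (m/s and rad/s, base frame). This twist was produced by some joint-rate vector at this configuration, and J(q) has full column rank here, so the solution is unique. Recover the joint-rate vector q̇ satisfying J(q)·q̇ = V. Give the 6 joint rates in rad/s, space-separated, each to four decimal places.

-0.7040 -0.6010 -0.2970 -0.7050 -0.9030 0.1240

o_n = [1.7818, -0.8597, -0.2608]
J₁: ẑ×o_n = [0.8597, 1.7818, -0.0000], ω = ẑ
J2: z=[0.0000, 0.0000, 1.0000] o=[0.3104, -0.4780, 0.2300] → [0.3817, 1.4714, -0.0000, 0.0000, 0.0000, 1.0000]
J3: z=[-0.3090, -0.9511, 0.0000] o=[0.9381, -0.6820, 0.4500] → [0.6760, -0.2197, 0.8573, -0.3090, -0.9511, 0.0000]
J4: z=[0.5318, -0.1728, 0.8290] o=[1.4979, -0.8639, 0.0530] → [0.0508, 0.4022, 0.0513, 0.5318, -0.1728, 0.8290]
J5: z=[-0.3897, -0.9191, 0.0585] o=[1.6934, -0.9560, -0.0916] → [0.1499, -0.0608, 0.0437, -0.3897, -0.9191, 0.0585]
J6: z=[0.8946, -0.3628, 0.2608] o=[1.7528, -1.2843, -0.7521] → [-0.2890, -0.4320, 0.3904, 0.8946, -0.3628, 0.2608]
q̇ = J⁺·V = [-0.7040, -0.6010, -0.2970, -0.7050, -0.9030, 0.1240]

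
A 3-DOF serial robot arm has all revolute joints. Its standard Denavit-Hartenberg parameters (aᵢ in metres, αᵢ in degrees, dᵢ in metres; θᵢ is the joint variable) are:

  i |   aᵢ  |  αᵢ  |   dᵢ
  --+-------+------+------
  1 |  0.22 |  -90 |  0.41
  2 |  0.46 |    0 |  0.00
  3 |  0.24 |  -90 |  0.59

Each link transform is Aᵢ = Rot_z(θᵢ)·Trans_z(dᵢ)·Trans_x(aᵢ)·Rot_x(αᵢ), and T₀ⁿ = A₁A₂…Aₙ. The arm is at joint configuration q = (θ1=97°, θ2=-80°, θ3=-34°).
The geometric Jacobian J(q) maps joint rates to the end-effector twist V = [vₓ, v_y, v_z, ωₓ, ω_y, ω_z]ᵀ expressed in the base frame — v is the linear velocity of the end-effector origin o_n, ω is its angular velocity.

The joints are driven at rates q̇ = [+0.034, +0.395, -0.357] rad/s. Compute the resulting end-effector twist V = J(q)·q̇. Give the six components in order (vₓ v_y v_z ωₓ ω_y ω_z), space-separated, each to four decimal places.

o_n = [-0.6103, 0.1289, 1.0823]
J₁: ẑ×o_n = [-0.1289, -0.6103, 0.0000], ω = ẑ
J2: z=[-0.9925, -0.1219, 0.0000] o=[-0.0268, 0.2184, 0.4100] → [-0.0819, 0.6673, 0.0177, -0.9925, -0.1219, 0.0000]
J3: z=[-0.9925, -0.1219, 0.0000] o=[-0.0365, 0.2976, 0.8630] → [-0.0267, 0.2176, 0.0976, -0.9925, -0.1219, 0.0000]
V = J·q̇ = [-0.0272, 0.1651, -0.0278, -0.0377, -0.0046, 0.0340]

-0.0272 0.1651 -0.0278 -0.0377 -0.0046 0.0340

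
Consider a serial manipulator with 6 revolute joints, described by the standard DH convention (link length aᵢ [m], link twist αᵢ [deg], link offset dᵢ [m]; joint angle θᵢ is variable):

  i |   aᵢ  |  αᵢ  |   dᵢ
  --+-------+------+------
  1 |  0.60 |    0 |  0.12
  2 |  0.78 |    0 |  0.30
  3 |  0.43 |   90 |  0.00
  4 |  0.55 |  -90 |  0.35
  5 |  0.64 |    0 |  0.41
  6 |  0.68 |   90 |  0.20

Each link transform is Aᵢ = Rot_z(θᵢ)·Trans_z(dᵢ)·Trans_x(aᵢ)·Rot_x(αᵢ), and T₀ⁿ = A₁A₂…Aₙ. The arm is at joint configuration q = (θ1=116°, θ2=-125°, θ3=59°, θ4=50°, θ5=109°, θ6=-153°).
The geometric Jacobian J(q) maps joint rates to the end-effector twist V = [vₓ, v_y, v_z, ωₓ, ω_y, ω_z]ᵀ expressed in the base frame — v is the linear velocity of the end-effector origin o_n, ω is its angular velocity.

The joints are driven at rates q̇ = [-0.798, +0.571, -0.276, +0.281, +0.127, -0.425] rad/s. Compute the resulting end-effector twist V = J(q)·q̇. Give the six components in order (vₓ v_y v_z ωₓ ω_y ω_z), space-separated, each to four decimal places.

0.3801 -0.6486 -0.1480 0.3620 -0.0057 -0.6946

o_n = [0.9931, 0.6581, 1.4485]
J₁: ẑ×o_n = [-0.6581, 0.9931, 0.0000], ω = ẑ
J2: z=[0.0000, 0.0000, 1.0000] o=[-0.2630, 0.5393, 0.1200] → [-0.1189, 1.2561, 0.0000, 0.0000, 0.0000, 1.0000]
J3: z=[0.0000, 0.0000, 1.0000] o=[0.5074, 0.4173, 0.4200] → [-0.2409, 0.4857, 0.0000, 0.0000, 0.0000, 1.0000]
J4: z=[0.7660, -0.6428, 0.0000] o=[0.7838, 0.7467, 0.4200] → [-0.6611, -0.7879, 0.0667, 0.7660, -0.6428, 0.0000]
J5: z=[-0.4924, -0.5868, 0.6428] o=[1.2791, 0.7925, 0.8413] → [-0.2700, 0.1151, -0.1017, -0.4924, -0.5868, 0.6428]
J6: z=[-0.4924, -0.5868, 0.6428] o=[0.5276, 0.8383, 0.9453] → [-0.1795, 0.5470, 0.3619, -0.4924, -0.5868, 0.6428]
V = J·q̇ = [0.3801, -0.6486, -0.1480, 0.3620, -0.0057, -0.6946]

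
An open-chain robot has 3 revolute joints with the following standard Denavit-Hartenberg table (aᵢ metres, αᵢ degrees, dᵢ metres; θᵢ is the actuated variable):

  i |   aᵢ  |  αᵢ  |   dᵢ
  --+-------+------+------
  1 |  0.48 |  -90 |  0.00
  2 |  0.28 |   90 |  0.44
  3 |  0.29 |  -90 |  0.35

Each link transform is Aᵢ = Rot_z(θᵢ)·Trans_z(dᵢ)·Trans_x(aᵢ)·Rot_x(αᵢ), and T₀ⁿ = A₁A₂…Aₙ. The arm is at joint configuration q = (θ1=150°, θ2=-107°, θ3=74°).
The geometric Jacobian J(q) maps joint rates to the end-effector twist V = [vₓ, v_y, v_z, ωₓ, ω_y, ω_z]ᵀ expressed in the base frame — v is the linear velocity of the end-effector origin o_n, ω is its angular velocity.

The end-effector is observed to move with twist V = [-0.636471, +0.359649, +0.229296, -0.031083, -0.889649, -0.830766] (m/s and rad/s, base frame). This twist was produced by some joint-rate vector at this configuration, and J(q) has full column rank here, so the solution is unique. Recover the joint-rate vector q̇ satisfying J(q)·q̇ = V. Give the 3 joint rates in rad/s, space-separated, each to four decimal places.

-0.7030 0.7860 0.4370

o_n = [-0.3941, -0.6024, 0.2419]
J₁: ẑ×o_n = [0.6024, -0.3941, 0.0000], ω = ẑ
J2: z=[-0.5000, -0.8660, 0.0000] o=[-0.4157, 0.2400, 0.0000] → [-0.2095, 0.1209, 0.4399, -0.5000, -0.8660, 0.0000]
J3: z=[0.8282, -0.4782, -0.2924] o=[-0.5648, -0.1820, 0.2678] → [-0.1106, -0.0285, -0.2666, 0.8282, -0.4782, -0.2924]
q̇ = J⁺·V = [-0.7030, 0.7860, 0.4370]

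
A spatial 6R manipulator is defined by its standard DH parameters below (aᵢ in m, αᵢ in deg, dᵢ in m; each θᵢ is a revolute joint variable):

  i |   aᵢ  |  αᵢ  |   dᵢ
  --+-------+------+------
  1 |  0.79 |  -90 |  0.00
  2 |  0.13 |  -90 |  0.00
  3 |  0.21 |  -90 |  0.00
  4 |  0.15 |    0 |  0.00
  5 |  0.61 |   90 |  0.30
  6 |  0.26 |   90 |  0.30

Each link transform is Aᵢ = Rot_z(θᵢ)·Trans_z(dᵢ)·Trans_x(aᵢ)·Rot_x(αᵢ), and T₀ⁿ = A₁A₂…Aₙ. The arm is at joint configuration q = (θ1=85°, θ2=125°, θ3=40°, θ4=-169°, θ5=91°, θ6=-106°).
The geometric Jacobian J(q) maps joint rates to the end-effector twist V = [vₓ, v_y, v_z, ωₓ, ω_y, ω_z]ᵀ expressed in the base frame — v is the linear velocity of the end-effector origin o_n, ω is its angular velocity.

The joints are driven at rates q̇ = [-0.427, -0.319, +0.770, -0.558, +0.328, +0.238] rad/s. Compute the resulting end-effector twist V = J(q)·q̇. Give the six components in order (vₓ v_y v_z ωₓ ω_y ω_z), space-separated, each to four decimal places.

o_n = [-0.0134, 0.2824, 0.3486]
J₁: ẑ×o_n = [-0.2824, -0.0134, 0.0000], ω = ẑ
J2: z=[-0.9962, 0.0872, 0.0000] o=[0.0689, 0.7870, 0.0000] → [0.0304, 0.3473, 0.5098, -0.9962, 0.0872, 0.0000]
J3: z=[-0.0714, -0.8160, 0.5736] o=[0.0624, 0.7127, -0.1065] → [-0.1246, -0.0110, -0.0311, -0.0714, -0.8160, 0.5736]
J4: z=[0.7953, 0.3005, 0.5265] o=[0.1888, 0.6090, -0.2383] → [0.3483, -0.5732, -0.1990, 0.7953, 0.3005, 0.5265]
J5: z=[0.7953, 0.3005, 0.5265] o=[0.0981, 0.6584, -0.1295] → [0.3416, -0.4389, -0.2655, 0.7953, 0.3005, 0.5265]
J6: z=[-0.6037, 0.3133, 0.7330] o=[0.3704, 0.1990, 0.2912] → [-0.0432, -0.2467, 0.0699, -0.6037, 0.3133, 0.7330]
V = J·q̇ = [-0.0776, 0.0037, -0.1460, -0.0638, -0.6507, 0.0680]

-0.0776 0.0037 -0.1460 -0.0638 -0.6507 0.0680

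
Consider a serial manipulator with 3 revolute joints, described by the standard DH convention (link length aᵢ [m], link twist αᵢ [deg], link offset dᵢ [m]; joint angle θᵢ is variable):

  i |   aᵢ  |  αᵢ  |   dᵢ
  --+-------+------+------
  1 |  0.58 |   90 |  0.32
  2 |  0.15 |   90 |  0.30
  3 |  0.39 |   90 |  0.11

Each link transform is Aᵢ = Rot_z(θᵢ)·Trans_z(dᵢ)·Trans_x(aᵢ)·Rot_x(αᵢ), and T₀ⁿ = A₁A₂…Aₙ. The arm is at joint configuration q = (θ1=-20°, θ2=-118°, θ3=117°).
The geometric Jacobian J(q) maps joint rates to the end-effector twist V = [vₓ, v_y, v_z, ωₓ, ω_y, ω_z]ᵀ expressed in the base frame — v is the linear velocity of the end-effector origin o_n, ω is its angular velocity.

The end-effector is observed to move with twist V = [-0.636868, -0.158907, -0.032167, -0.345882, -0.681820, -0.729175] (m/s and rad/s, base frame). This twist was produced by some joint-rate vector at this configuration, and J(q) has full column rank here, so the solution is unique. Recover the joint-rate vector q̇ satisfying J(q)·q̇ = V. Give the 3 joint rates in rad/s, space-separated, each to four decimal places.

-0.7780 0.7590 0.1040

o_n = [0.2442, -0.7779, 0.3955]
J₁: ẑ×o_n = [0.7779, 0.2442, -0.0000], ω = ẑ
J2: z=[-0.3420, -0.9397, 0.0000] o=[0.5450, -0.1984, 0.3200] → [-0.0710, 0.0258, -0.0844, -0.3420, -0.9397, 0.0000]
J3: z=[-0.8297, 0.3020, 0.4695] o=[0.3762, -0.4562, 0.1876] → [0.2139, 0.1106, 0.3068, -0.8297, 0.3020, 0.4695]
q̇ = J⁺·V = [-0.7780, 0.7590, 0.1040]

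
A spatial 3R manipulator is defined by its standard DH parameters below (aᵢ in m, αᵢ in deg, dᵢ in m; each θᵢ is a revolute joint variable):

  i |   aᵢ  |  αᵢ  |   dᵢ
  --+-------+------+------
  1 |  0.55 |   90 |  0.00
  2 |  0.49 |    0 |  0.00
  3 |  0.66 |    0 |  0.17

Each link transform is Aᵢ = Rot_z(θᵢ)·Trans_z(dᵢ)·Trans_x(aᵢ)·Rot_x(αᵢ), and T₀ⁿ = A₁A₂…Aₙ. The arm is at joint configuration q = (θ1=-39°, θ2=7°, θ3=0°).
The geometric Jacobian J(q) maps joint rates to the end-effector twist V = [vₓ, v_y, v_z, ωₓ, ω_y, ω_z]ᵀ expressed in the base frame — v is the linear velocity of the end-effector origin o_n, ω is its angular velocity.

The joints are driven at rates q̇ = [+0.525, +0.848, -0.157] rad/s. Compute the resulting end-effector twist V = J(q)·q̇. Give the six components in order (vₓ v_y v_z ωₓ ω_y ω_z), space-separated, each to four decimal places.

o_n = [1.2075, -1.1966, 0.1401]
J₁: ẑ×o_n = [1.1966, 1.2075, -0.0000], ω = ẑ
J2: z=[-0.6293, -0.7771, 0.0000] o=[0.4274, -0.3461, 0.0000] → [-0.1089, 0.0882, 1.1414, -0.6293, -0.7771, 0.0000]
J3: z=[-0.6293, -0.7771, 0.0000] o=[0.8054, -0.6522, 0.0597] → [-0.0625, 0.0506, 0.6551, -0.6293, -0.7771, 0.0000]
V = J·q̇ = [0.5456, 0.7008, 0.8651, -0.4349, -0.5370, 0.5250]

0.5456 0.7008 0.8651 -0.4349 -0.5370 0.5250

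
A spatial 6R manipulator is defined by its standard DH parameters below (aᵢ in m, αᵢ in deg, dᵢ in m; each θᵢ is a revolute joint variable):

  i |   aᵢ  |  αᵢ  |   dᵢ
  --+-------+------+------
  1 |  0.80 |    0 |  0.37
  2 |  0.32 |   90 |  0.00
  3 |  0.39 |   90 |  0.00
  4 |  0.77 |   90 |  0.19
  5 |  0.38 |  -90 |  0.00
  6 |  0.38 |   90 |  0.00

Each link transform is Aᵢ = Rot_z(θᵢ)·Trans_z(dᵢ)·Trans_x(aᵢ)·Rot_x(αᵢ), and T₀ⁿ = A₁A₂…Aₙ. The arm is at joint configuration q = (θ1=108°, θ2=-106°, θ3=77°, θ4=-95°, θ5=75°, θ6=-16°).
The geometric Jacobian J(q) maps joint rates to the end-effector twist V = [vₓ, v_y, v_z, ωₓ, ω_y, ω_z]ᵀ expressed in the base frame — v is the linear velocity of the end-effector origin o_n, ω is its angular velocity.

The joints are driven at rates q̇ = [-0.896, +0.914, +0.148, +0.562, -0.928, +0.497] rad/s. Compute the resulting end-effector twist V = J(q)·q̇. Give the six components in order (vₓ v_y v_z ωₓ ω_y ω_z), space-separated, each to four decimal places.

0.6591 1.0443 0.8055 0.9088 -0.5140 0.8042

o_n = [0.9708, 1.7541, 0.3619]
J₁: ẑ×o_n = [-1.7541, 0.9708, 0.0000], ω = ẑ
J2: z=[0.0000, 0.0000, 1.0000] o=[-0.2472, 0.7608, 0.3700] → [-0.9932, 1.2180, 0.0000, 0.0000, 0.0000, 1.0000]
J3: z=[0.0349, -0.9994, 0.0000] o=[0.0726, 0.7720, 0.3700] → [0.0081, 0.0003, 0.9319, 0.0349, -0.9994, 0.0000]
J4: z=[0.9738, 0.0340, -0.2250] o=[0.1603, 0.7751, 0.7500] → [0.2070, 0.1956, 0.9257, 0.9738, 0.0340, -0.2250]
J5: z=[-0.2209, -0.0949, -0.9707] o=[0.3034, 1.5476, 0.6419] → [0.2270, -0.7097, 0.0177, -0.2209, -0.0949, -0.9707]
J6: z=[0.3045, -0.9522, 0.0238] o=[0.6555, 1.6579, 0.5510] → [0.1777, 0.0651, 0.3295, 0.3045, -0.9522, 0.0238]
V = J·q̇ = [0.6591, 1.0443, 0.8055, 0.9088, -0.5140, 0.8042]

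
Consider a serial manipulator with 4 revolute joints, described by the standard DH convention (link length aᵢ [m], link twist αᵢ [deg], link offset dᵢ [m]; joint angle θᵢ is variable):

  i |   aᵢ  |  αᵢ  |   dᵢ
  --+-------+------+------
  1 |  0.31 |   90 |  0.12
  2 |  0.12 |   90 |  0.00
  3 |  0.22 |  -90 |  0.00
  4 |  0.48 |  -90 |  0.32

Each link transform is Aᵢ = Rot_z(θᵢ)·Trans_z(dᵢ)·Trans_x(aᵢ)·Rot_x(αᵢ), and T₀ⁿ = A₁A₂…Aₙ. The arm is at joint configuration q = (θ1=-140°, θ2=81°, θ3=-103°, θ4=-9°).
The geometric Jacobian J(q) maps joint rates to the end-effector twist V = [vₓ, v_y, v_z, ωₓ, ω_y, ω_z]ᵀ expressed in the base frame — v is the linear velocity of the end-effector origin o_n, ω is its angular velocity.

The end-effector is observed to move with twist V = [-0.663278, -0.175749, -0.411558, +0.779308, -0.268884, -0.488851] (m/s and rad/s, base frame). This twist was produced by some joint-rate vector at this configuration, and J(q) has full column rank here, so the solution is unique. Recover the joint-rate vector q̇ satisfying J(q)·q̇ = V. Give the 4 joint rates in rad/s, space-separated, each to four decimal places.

o_n = [0.1537, -0.8479, 0.3805]
J₁: ẑ×o_n = [0.8479, 0.1537, -0.0000], ω = ẑ
J2: z=[-0.6428, 0.7660, 0.0000] o=[-0.2375, -0.1993, 0.1200] → [0.1996, 0.1675, 0.1173, -0.6428, 0.7660, 0.0000]
J3: z=[-0.7566, -0.6349, -0.1564] o=[-0.2519, -0.2113, 0.2385] → [-0.1897, 0.0440, 0.7391, -0.7566, -0.6349, -0.1564]
J4: z=[0.0278, -0.2703, 0.9624] o=[-0.1081, -0.3706, 0.1896] → [0.4078, 0.2466, 0.0575, 0.0278, -0.2703, 0.9624]
q̇ = J⁺·V = [-0.9240, -0.6230, -0.4870, 0.3730]

-0.9240 -0.6230 -0.4870 0.3730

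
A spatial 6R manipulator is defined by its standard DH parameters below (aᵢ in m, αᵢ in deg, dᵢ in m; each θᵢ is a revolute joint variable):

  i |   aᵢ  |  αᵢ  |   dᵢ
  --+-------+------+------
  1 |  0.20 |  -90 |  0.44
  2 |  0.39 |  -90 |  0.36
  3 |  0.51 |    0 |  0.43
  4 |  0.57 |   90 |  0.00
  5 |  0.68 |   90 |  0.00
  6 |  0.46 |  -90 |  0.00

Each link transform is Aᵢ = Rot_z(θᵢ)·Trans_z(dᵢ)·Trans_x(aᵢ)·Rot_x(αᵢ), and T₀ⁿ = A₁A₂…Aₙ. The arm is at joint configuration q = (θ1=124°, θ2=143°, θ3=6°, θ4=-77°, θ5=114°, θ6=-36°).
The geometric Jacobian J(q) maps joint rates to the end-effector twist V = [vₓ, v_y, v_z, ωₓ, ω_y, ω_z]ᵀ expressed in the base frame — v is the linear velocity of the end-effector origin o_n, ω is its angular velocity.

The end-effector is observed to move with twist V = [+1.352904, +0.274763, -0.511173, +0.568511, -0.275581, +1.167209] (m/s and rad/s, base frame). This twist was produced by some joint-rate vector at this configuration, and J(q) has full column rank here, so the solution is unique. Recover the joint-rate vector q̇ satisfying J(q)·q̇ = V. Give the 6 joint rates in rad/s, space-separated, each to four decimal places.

0.8170 -0.3120 -0.0110 0.5890 -0.2150 0.0750

o_n = [0.5992, -1.5196, 0.8294]
J₁: ẑ×o_n = [1.5196, 0.5992, -0.0000], ω = ẑ
J2: z=[-0.8290, -0.5592, 0.0000] o=[-0.1118, 0.1658, 0.4400] → [-0.2178, 0.3228, 1.7949, -0.8290, -0.5592, 0.0000]
J3: z=[0.3365, -0.4989, 0.7986] o=[-0.2361, -0.2937, 0.2053] → [0.6676, 0.4571, 0.0042, 0.3365, -0.4989, 0.7986]
J4: z=[0.3365, -0.4989, 0.7986] o=[0.1793, -0.8143, 0.2435] → [0.2710, 0.1382, -0.0279, 0.3365, -0.4989, 0.7986]
J5: z=[-0.6922, 0.4440, 0.5690] o=[-0.1846, -1.2385, 0.1318] → [0.4697, 0.9289, -0.1534, -0.6922, 0.4440, 0.5690]
J6: z=[-0.4464, -0.8829, 0.1458] o=[0.2010, -1.3426, 0.6821] → [-0.1042, 0.1238, 0.4306, -0.4464, -0.8829, 0.1458]
q̇ = J⁺·V = [0.8170, -0.3120, -0.0110, 0.5890, -0.2150, 0.0750]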